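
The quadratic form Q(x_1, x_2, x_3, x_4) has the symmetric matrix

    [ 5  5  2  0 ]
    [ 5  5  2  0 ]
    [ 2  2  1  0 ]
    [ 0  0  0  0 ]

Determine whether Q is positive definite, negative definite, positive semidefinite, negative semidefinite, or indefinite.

positive semidefinite

Symmetric row and column elimination reduces A to a congruent diagonal form with pivots 5, 0, 1/5, 0.
That gives 2 positive, 2 zero pivots.
Hence Q is positive semidefinite.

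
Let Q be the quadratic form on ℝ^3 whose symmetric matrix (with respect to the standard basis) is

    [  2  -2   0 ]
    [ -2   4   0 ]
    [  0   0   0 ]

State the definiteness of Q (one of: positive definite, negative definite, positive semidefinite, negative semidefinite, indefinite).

Congruent diagonalization of A (simultaneous row and column reduction) yields pivots 2, 2, 0.
That gives 2 positive, 1 zero pivots.
Hence Q is positive semidefinite.

positive semidefinite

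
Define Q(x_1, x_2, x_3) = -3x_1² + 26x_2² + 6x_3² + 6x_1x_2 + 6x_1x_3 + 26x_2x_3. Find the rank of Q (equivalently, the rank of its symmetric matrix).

The associated matrix is A = [[-3, 3, 3], [3, 26, 13], [3, 13, 6]].
An LDLᵀ factorisation of A has diagonal entries -3, 29, 5/29.
So there are 2 positive, 1 negative pivots.
The rank is the number of nonzero pivots: 3.

3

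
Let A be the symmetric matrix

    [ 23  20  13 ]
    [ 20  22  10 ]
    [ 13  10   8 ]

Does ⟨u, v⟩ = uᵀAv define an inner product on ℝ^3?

Leading principal minors: Δ_1 = 23, Δ_2 = 106, Δ_3 = 30.
All leading principal minors are positive, so by Sylvester's criterion Q is positive definite.
⟨·,·⟩ is an inner product exactly when A is positive definite.

yes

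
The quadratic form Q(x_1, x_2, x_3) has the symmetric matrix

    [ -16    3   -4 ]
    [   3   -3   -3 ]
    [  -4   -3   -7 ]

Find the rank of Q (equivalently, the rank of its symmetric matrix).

3

Row-reducing A symmetrically gives the diagonal entries -16, -39/16, -3/13.
Counting signs: 3 negative.
The rank is the number of nonzero pivots: 3.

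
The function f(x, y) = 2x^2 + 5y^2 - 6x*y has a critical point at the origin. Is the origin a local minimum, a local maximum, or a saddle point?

local minimum

The Hessian at the origin is H = [[4, -6], [-6, 10]].
det H = 4·10 − (-6)² = 4 > 0 and H[1,1] = 4 > 0, so H is positive definite.
Therefore the origin is a local minimum.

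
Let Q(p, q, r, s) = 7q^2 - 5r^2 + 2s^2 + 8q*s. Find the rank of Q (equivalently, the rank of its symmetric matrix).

3

Write A = [[0, 0, 0, 0], [0, 7, 0, 4], [0, 0, -5, 0], [0, 4, 0, 2]].
Row-reducing A symmetrically gives the diagonal entries 0, 7, -5, -2/7.
That gives 1 positive, 2 negative, 1 zero pivots.
The rank is the number of nonzero pivots: 3.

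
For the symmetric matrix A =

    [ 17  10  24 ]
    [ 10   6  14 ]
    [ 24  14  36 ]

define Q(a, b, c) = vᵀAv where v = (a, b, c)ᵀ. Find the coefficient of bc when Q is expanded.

28

The coefficient of bc is A[2,3] + A[3,2] = 2·14 = 28.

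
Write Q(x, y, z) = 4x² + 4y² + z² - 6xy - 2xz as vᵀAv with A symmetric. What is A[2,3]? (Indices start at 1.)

The coefficient of y·z in Q is 0. For a symmetric A this equals A[2,3] + A[3,2] = 2·A[2,3].
So A[2,3] = 0/2 = 0.

0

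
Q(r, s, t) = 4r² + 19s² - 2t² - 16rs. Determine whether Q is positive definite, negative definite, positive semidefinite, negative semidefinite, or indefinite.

The symmetric matrix is A = [[4, -8, 0], [-8, 19, 0], [0, 0, -2]].
Applying the same elementary operations to the rows and columns of A produces a congruent diagonal matrix with entries 4, 3, -2.
So there are 2 positive, 1 negative pivots.
Hence Q is indefinite.

indefinite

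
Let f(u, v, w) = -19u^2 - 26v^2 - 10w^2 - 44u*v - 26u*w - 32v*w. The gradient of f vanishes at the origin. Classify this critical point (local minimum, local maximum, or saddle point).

The Hessian at the origin is H = [[-38, -44, -26], [-44, -52, -32], [-26, -32, -20]].
An LDLᵀ factorisation of H has diagonal entries -38, -20/19, 6/5.
Counting signs: 1 positive, 2 negative.
H is indefinite, so the origin is a saddle point.

saddle point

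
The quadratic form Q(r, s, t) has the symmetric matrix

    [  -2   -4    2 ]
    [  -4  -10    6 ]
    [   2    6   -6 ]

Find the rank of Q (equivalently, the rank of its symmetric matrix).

Congruent diagonalization of A (simultaneous row and column reduction) yields pivots -2, -2, -2.
Counting signs: 3 negative.
The rank is the number of nonzero pivots: 3.

3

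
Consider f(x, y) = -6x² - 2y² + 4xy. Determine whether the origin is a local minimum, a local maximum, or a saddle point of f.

The Hessian at the origin is H = [[-12, 4], [4, -4]].
det H = -12·-4 − (4)² = 32 > 0 and H[1,1] = -12 < 0, so H is negative definite.
Therefore the origin is a local maximum.

local maximum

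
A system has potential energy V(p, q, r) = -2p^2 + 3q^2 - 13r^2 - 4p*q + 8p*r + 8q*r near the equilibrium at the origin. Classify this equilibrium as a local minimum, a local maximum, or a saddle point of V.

saddle point

The Hessian at the origin is H = [[-4, -4, 8], [-4, 6, 8], [8, 8, -26]].
Congruent diagonalization of H (simultaneous row and column reduction) yields pivots -4, 10, -10.
That gives 1 positive, 2 negative pivots.
H is indefinite, so the origin is a saddle point.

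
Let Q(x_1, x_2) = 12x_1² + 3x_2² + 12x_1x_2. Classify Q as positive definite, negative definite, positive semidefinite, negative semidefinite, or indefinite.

The symmetric matrix of Q is [[12, 6], [6, 3]].
For the 2×2 matrix [[12, 6], [6, 3]]: det = 12·3 − (6)² = 0, trace = 15.
det = 0 so one eigenvalue is zero; the form is semidefinite with the sign of the trace.

positive semidefinite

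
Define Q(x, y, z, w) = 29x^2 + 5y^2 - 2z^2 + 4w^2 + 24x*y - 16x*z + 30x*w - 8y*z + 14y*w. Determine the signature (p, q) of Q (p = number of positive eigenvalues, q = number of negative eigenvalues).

The symmetric matrix is A = [[29, 12, -8, 15], [12, 5, -4, 7], [-8, -4, -2, 0], [15, 7, 0, 4]].
An LDLᵀ factorisation of A has diagonal entries 29, 1/29, -18, 2/9.
Counting signs: 3 positive, 1 negative.

(3, 1)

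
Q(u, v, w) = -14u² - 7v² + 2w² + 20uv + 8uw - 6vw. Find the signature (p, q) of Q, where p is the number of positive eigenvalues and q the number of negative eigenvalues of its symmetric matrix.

The associated matrix is A = [[-14, 10, 4], [10, -7, -3], [4, -3, 2]].
An LDLᵀ factorisation of A has diagonal entries -14, 1/7, 3.
Counting signs: 2 positive, 1 negative.

(2, 1)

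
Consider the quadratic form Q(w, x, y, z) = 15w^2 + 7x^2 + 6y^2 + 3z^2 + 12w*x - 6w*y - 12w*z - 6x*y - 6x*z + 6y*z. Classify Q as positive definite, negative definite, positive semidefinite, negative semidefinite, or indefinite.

The symmetric matrix is A = [[15, 6, -3, -6], [6, 7, -3, -3], [-3, -3, 6, 3], [-6, -3, 3, 3]].
Congruent diagonalization of A (simultaneous row and column reduction) yields pivots 15, 23/5, 108/23, 0.
So there are 3 positive, 1 zero pivots.
Hence Q is positive semidefinite.

positive semidefinite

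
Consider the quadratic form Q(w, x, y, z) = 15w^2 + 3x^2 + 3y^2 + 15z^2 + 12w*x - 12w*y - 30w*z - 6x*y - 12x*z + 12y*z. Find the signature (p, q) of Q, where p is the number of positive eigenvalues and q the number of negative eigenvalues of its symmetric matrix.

(2, 0)

The associated matrix is A = [[15, 6, -6, -15], [6, 3, -3, -6], [-6, -3, 3, 6], [-15, -6, 6, 15]].
Symmetric row and column elimination reduces A to a congruent diagonal form with pivots 15, 3/5, 0, 0.
So there are 2 positive, 2 zero pivots.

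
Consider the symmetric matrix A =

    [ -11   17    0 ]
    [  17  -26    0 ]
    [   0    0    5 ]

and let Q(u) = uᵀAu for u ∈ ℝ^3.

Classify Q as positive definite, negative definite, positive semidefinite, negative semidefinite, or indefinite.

Symmetric row and column elimination reduces A to a congruent diagonal form with pivots -11, 3/11, 5.
So there are 2 positive, 1 negative pivots.
Hence Q is indefinite.

indefinite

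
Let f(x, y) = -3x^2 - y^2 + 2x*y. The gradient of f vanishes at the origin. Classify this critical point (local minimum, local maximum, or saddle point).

local maximum

The Hessian at the origin is H = [[-6, 2], [2, -2]].
det H = -6·-2 − (2)² = 8 > 0 and H[1,1] = -6 < 0, so H is negative definite.
Therefore the origin is a local maximum.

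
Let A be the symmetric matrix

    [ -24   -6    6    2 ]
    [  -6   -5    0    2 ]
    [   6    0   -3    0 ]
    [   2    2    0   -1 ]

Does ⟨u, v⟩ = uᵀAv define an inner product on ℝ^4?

Leading principal minors: Δ_1 = -24, Δ_2 = 84, Δ_3 = -72, Δ_4 = 12.
The signs alternate starting with Δ_1 < 0, so by Sylvester's criterion Q is negative definite.
⟨·,·⟩ is an inner product exactly when A is positive definite.

no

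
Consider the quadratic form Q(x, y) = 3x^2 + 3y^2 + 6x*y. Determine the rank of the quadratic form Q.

1

Write A = [[3, 3], [3, 3]].
Symmetric row and column elimination reduces A to a congruent diagonal form with pivots 3, 0.
That gives 1 positive, 1 zero pivots.
The rank is the number of nonzero pivots: 1.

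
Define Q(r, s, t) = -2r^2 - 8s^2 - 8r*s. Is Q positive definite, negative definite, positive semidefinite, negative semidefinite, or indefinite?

negative semidefinite

The symmetric matrix is A = [[-2, -4, 0], [-4, -8, 0], [0, 0, 0]].
Row-reducing A symmetrically gives the diagonal entries -2, 0, 0.
So there are 1 negative, 2 zero pivots.
Hence Q is negative semidefinite.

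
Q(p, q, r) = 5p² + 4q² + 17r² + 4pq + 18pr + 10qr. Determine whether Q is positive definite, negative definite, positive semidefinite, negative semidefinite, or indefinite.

positive definite

The symmetric matrix of Q is A = [[5, 2, 9], [2, 4, 5], [9, 5, 17]].
Leading principal minors: Δ_1 = 5, Δ_2 = 16, Δ_3 = 3.
All leading principal minors are positive, so by Sylvester's criterion Q is positive definite.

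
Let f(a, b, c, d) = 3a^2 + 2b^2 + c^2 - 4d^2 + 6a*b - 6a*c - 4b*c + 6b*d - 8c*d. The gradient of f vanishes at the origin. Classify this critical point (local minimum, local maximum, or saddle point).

The Hessian at the origin is H = [[6, 6, -6, 0], [6, 4, -4, 6], [-6, -4, 2, -8], [0, 6, -8, -8]].
An LDLᵀ factorisation of H has diagonal entries 6, -2, -2, 12.
That gives 2 positive, 2 negative pivots.
H is indefinite, so the origin is a saddle point.

saddle point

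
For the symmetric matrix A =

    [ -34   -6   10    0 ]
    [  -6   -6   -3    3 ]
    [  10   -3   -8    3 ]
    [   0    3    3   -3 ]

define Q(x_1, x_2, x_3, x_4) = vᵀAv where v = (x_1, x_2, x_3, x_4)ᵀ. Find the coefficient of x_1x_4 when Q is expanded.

0

The coefficient of x_1x_4 is A[1,4] + A[4,1] = 2·0 = 0.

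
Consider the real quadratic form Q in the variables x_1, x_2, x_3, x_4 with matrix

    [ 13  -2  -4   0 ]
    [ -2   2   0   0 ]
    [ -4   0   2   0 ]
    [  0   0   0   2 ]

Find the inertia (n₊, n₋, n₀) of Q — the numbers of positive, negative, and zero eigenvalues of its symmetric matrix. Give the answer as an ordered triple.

(4, 0, 0)

Row-reducing A symmetrically gives the diagonal entries 13, 22/13, 6/11, 2.
Counting signs: 4 positive.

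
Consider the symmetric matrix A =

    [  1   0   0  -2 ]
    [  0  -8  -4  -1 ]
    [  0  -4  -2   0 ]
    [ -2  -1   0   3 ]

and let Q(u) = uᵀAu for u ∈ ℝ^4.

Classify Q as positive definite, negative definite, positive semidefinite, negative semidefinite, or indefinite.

A is congruent to a diagonal matrix with 2 positive, 2 negative and 0 zero entries, so Q is indefinite.

indefinite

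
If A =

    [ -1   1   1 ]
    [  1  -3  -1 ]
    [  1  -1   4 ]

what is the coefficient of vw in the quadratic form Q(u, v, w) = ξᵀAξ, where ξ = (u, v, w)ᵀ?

-2

The coefficient of vw is A[2,3] + A[3,2] = 2·(-1) = -2.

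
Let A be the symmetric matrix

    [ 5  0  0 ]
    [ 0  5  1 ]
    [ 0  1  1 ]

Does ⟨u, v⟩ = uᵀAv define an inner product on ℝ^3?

yes

Symmetric row and column elimination reduces A to a congruent diagonal form with pivots 5, 5, 4/5.
So there are 3 positive pivots.
Hence Q is positive definite.
⟨·,·⟩ is an inner product exactly when A is positive definite.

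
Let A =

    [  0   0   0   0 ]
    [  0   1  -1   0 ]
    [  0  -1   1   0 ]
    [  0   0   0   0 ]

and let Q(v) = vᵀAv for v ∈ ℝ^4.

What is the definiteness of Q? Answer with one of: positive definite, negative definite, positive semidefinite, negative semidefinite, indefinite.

positive semidefinite

Row-reducing A symmetrically gives the diagonal entries 0, 1, 0, 0.
Counting signs: 1 positive, 3 zero.
Hence Q is positive semidefinite.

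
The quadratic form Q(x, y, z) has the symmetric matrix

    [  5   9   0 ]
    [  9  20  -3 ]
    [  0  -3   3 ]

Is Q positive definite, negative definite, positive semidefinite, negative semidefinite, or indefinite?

positive definite

Leading principal minors: Δ_1 = 5, Δ_2 = 19, Δ_3 = 12.
All leading principal minors are positive, so by Sylvester's criterion Q is positive definite.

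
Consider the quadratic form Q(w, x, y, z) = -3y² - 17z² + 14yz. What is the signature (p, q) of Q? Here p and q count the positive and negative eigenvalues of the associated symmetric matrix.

(0, 2)

The associated matrix is A = [[0, 0, 0, 0], [0, 0, 0, 0], [0, 0, -3, 7], [0, 0, 7, -17]].
Congruent diagonalization of A (simultaneous row and column reduction) yields pivots 0, 0, -3, -2/3.
That gives 2 negative, 2 zero pivots.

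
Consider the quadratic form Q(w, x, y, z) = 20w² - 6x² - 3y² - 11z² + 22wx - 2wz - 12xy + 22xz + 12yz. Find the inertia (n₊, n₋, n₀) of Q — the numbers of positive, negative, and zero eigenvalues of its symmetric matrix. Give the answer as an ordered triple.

(2, 2, 0)

The symmetric matrix is A = [[20, 11, 0, -1], [11, -6, -6, 11], [0, -6, -3, 6], [-1, 11, 6, -11]].
Symmetric row and column elimination reduces A to a congruent diagonal form with pivots 20, -241/20, -3/241, 5.
That gives 2 positive, 2 negative pivots.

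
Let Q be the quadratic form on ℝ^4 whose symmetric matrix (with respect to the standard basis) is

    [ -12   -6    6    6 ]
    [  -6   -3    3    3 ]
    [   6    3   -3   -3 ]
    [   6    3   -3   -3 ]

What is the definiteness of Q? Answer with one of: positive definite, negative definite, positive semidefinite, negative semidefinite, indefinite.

negative semidefinite

Applying the same elementary operations to the rows and columns of A produces a congruent diagonal matrix with entries -12, 0, 0, 0.
Counting signs: 1 negative, 3 zero.
Hence Q is negative semidefinite.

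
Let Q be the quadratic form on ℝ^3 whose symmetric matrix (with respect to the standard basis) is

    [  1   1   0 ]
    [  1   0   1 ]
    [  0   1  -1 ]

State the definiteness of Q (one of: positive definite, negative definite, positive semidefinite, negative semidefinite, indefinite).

indefinite

Applying the same elementary operations to the rows and columns of A produces a congruent diagonal matrix with entries 1, -1, 0.
That gives 1 positive, 1 negative, 1 zero pivots.
Hence Q is indefinite.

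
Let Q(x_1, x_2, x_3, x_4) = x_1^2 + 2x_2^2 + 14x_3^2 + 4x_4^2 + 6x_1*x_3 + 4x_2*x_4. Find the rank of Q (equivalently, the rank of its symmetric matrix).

The associated matrix is A = [[1, 0, 3, 0], [0, 2, 0, 2], [3, 0, 14, 0], [0, 2, 0, 4]].
An LDLᵀ factorisation of A has diagonal entries 1, 2, 5, 2.
So there are 4 positive pivots.
The rank is the number of nonzero pivots: 4.

4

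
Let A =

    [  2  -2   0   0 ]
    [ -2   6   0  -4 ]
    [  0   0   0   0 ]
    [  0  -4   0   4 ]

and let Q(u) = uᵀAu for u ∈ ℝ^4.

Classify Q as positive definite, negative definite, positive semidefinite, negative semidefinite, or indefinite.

Congruent diagonalization of A (simultaneous row and column reduction) yields pivots 2, 4, 0, 0.
Counting signs: 2 positive, 2 zero.
Hence Q is positive semidefinite.

positive semidefinite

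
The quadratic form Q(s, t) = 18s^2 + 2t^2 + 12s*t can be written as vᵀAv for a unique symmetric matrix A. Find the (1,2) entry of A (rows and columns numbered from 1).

The coefficient of s·t in Q is 12. For a symmetric A this equals A[1,2] + A[2,1] = 2·A[1,2].
So A[1,2] = 12/2 = 6.

6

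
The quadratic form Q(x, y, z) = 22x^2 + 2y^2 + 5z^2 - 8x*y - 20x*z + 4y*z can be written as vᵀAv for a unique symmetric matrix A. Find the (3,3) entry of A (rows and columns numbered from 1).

The coefficient of z^2 in Q is 5, and that is exactly A[3,3].

5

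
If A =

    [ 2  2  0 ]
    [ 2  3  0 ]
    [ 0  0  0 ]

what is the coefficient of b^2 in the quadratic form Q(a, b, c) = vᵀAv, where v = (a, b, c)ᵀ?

3

The coefficient of b^2 is the diagonal entry A[2,2] = 3.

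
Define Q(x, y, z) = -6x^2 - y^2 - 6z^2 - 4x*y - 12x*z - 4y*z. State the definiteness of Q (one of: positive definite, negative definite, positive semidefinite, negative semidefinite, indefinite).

The associated matrix is A = [[-6, -2, -6], [-2, -1, -2], [-6, -2, -6]].
Congruent diagonalization of A (simultaneous row and column reduction) yields pivots -6, -1/3, 0.
That gives 2 negative, 1 zero pivots.
Hence Q is negative semidefinite.

negative semidefinite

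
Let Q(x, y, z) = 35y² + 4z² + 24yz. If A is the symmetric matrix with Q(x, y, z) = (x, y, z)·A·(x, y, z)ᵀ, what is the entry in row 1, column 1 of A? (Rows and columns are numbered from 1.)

The coefficient of x² in Q is 0, and that is exactly A[1,1].

0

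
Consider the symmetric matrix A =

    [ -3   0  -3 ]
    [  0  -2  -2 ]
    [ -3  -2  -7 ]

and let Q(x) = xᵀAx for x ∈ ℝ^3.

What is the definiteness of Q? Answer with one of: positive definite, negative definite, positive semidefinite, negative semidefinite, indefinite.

An LDLᵀ factorisation of A has diagonal entries -3, -2, -2.
Counting signs: 3 negative.
Hence Q is negative definite.

negative definite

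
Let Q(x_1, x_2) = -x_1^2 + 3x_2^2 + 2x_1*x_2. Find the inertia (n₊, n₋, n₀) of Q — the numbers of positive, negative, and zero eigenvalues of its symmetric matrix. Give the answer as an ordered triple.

(1, 1, 0)

The associated matrix is A = [[-1, 1], [1, 3]].
Symmetric row and column elimination reduces A to a congruent diagonal form with pivots -1, 4.
So there are 1 positive, 1 negative pivots.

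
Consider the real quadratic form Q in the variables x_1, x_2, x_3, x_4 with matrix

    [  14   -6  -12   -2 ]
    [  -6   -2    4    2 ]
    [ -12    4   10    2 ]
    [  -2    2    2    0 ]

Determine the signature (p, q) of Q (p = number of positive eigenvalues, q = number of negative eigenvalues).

Row-reducing A symmetrically gives the diagonal entries 14, -32/7, 0, 0.
So there are 1 positive, 1 negative, 2 zero pivots.

(1, 1)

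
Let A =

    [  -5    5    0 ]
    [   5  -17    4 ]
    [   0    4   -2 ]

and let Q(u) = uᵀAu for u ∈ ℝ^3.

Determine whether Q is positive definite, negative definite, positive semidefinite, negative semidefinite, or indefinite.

Symmetric row and column elimination reduces A to a congruent diagonal form with pivots -5, -12, -2/3.
That gives 3 negative pivots.
Hence Q is negative definite.

negative definite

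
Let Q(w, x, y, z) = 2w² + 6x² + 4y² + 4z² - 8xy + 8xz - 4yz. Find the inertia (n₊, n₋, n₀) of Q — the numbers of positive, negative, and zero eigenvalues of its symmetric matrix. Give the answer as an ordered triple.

The associated matrix is A = [[2, 0, 0, 0], [0, 6, -4, 4], [0, -4, 4, -2], [0, 4, -2, 4]].
Symmetric row and column elimination reduces A to a congruent diagonal form with pivots 2, 6, 4/3, 1.
That gives 4 positive pivots.

(4, 0, 0)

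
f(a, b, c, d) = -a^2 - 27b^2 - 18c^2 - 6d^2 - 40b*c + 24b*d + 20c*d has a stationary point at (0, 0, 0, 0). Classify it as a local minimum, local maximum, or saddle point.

The Hessian at the origin is H = [[-2, 0, 0, 0], [0, -54, -40, 24], [0, -40, -36, 20], [0, 24, 20, -12]].
Applying the same elementary operations to the rows and columns of H produces a congruent diagonal matrix with entries -2, -54, -172/27, -24/43.
Counting signs: 4 negative.
H is negative definite, so the origin is a strict local maximum.

local maximum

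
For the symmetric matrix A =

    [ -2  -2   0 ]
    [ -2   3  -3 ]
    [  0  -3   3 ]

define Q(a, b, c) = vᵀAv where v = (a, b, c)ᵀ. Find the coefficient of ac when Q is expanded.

The coefficient of ac is A[1,3] + A[3,1] = 2·0 = 0.

0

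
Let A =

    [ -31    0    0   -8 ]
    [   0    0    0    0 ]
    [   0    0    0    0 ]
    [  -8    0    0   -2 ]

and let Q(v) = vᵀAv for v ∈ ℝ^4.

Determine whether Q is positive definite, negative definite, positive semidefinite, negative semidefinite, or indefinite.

Symmetric row and column elimination reduces A to a congruent diagonal form with pivots -31, 0, 0, 2/31.
Counting signs: 1 positive, 1 negative, 2 zero.
Hence Q is indefinite.

indefinite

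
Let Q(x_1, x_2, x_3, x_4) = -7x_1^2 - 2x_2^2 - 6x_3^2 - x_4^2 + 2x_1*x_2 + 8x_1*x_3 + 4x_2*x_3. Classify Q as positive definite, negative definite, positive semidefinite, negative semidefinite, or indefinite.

negative definite

The symmetric matrix of Q is A = [[-7, 1, 4, 0], [1, -2, 2, 0], [4, 2, -6, 0], [0, 0, 0, -1]].
Leading principal minors: Δ_1 = -7, Δ_2 = 13, Δ_3 = -2, Δ_4 = 2.
The signs alternate starting with Δ_1 < 0, so by Sylvester's criterion Q is negative definite.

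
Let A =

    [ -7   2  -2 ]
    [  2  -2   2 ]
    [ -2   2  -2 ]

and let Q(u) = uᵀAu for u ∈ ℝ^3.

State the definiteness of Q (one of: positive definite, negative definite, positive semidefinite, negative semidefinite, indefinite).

Row-reducing A symmetrically gives the diagonal entries -7, -10/7, 0.
So there are 2 negative, 1 zero pivots.
Hence Q is negative semidefinite.

negative semidefinite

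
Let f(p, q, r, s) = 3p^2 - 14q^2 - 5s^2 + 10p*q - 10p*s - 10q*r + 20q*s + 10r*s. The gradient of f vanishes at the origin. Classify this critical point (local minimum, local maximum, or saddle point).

saddle point

The Hessian at the origin is H = [[6, 10, 0, -10], [10, -28, -10, 20], [0, -10, 0, 10], [-10, 20, 10, -10]].
Symmetric row and column elimination reduces H to a congruent diagonal form with pivots 6, -134/3, 150/67, 2.
That gives 3 positive, 1 negative pivots.
H is indefinite, so the origin is a saddle point.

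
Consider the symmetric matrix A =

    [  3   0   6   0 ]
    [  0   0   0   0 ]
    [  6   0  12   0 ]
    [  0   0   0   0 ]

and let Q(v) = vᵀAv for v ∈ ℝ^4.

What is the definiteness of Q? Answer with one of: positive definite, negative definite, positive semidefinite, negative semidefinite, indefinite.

Congruent diagonalization of A (simultaneous row and column reduction) yields pivots 3, 0, 0, 0.
So there are 1 positive, 3 zero pivots.
Hence Q is positive semidefinite.

positive semidefinite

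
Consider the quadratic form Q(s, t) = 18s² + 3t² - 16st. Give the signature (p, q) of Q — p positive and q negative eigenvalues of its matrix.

(1, 1)

The associated matrix is A = [[18, -8], [-8, 3]].
Congruent diagonalization of A (simultaneous row and column reduction) yields pivots 18, -5/9.
Counting signs: 1 positive, 1 negative.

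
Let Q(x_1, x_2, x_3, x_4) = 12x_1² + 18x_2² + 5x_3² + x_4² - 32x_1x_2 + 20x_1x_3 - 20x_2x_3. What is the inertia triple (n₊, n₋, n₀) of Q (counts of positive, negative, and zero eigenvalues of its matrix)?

(2, 1, 1)

Write A = [[12, -16, 10, 0], [-16, 18, -10, 0], [10, -10, 5, 0], [0, 0, 0, 1]].
Applying the same elementary operations to the rows and columns of A produces a congruent diagonal matrix with entries 12, -10/3, 0, 1.
Counting signs: 2 positive, 1 negative, 1 zero.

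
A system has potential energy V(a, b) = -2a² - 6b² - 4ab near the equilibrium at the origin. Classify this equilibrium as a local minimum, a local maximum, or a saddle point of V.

local maximum

The Hessian at the origin is H = [[-4, -4], [-4, -12]].
det H = -4·-12 − (-4)² = 32 > 0 and H[1,1] = -4 < 0, so H is negative definite.
Therefore the origin is a local maximum.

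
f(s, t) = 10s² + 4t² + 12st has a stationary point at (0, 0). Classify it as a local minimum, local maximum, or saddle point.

The Hessian at the origin is H = [[20, 12], [12, 8]].
det H = 20·8 − (12)² = 16 > 0 and H[1,1] = 20 > 0, so H is positive definite.
Therefore the origin is a local minimum.

local minimum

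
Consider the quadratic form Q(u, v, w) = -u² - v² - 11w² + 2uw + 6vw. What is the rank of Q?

The associated matrix is A = [[-1, 0, 1], [0, -1, 3], [1, 3, -11]].
Symmetric row and column elimination reduces A to a congruent diagonal form with pivots -1, -1, -1.
So there are 3 negative pivots.
The rank is the number of nonzero pivots: 3.

3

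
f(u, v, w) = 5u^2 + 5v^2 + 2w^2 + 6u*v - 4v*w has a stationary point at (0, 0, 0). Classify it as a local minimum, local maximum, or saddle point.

The Hessian at the origin is H = [[10, 6, 0], [6, 10, -4], [0, -4, 4]].
Applying the same elementary operations to the rows and columns of H produces a congruent diagonal matrix with entries 10, 32/5, 3/2.
That gives 3 positive pivots.
H is positive definite, so the origin is a strict local minimum.

local minimum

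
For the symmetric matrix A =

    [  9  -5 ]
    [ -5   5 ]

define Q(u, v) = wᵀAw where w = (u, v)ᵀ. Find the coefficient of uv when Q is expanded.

-10

The coefficient of uv is A[1,2] + A[2,1] = 2·(-5) = -10.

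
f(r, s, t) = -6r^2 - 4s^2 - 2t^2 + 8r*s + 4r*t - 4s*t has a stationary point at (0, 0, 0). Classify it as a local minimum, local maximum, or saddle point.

The Hessian at the origin is H = [[-12, 8, 4], [8, -8, -4], [4, -4, -4]].
Congruent diagonalization of H (simultaneous row and column reduction) yields pivots -12, -8/3, -2.
So there are 3 negative pivots.
H is negative definite, so the origin is a strict local maximum.

local maximum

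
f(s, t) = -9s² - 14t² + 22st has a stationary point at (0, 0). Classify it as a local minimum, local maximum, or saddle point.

The Hessian at the origin is H = [[-18, 22], [22, -28]].
det H = -18·-28 − (22)² = 20 > 0 and H[1,1] = -18 < 0, so H is negative definite.
Therefore the origin is a local maximum.

local maximum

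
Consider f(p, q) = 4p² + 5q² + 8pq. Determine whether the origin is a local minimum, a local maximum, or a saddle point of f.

local minimum

The Hessian at the origin is H = [[8, 8], [8, 10]].
det H = 8·10 − (8)² = 16 > 0 and H[1,1] = 8 > 0, so H is positive definite.
Therefore the origin is a local minimum.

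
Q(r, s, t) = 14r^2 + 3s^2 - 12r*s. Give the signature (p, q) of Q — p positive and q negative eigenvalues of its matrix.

The associated matrix is A = [[14, -6, 0], [-6, 3, 0], [0, 0, 0]].
Applying the same elementary operations to the rows and columns of A produces a congruent diagonal matrix with entries 14, 3/7, 0.
Counting signs: 2 positive, 1 zero.

(2, 0)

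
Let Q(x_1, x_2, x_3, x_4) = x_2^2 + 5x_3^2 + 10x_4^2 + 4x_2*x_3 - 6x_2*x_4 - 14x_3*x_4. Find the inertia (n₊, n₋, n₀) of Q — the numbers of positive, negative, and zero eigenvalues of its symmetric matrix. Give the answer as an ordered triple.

Write A = [[0, 0, 0, 0], [0, 1, 2, -3], [0, 2, 5, -7], [0, -3, -7, 10]].
Row-reducing A symmetrically gives the diagonal entries 0, 1, 1, 0.
Counting signs: 2 positive, 2 zero.

(2, 0, 2)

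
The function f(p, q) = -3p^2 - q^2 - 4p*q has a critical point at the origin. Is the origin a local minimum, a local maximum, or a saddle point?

saddle point

The Hessian at the origin is H = [[-6, -4], [-4, -2]].
det H = -6·-2 − (-4)² = -4 < 0, so H is indefinite.
Therefore the origin is a saddle point.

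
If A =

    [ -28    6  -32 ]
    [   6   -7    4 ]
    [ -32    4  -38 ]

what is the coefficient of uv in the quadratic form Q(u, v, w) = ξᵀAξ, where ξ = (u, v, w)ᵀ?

12

The coefficient of uv is A[1,2] + A[2,1] = 2·6 = 12.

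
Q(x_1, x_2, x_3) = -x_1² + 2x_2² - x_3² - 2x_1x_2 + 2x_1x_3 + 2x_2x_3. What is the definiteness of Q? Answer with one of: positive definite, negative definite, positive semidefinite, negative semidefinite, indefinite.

Write A = [[-1, -1, 1], [-1, 2, 1], [1, 1, -1]].
Row-reducing A symmetrically gives the diagonal entries -1, 3, 0.
That gives 1 positive, 1 negative, 1 zero pivots.
Hence Q is indefinite.

indefinite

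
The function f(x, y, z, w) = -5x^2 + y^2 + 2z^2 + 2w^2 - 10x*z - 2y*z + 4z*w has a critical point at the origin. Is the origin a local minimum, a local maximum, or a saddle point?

saddle point

The Hessian at the origin is H = [[-10, 0, -10, 0], [0, 2, -2, 0], [-10, -2, 4, 4], [0, 0, 4, 4]].
Applying the same elementary operations to the rows and columns of H produces a congruent diagonal matrix with entries -10, 2, 12, 8/3.
Counting signs: 3 positive, 1 negative.
H is indefinite, so the origin is a saddle point.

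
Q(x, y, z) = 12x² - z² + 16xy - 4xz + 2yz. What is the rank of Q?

The symmetric matrix is A = [[12, 8, -2], [8, 0, 1], [-2, 1, -1]].
Row-reducing A symmetrically gives the diagonal entries 12, -16/3, -5/16.
Counting signs: 1 positive, 2 negative.
The rank is the number of nonzero pivots: 3.

3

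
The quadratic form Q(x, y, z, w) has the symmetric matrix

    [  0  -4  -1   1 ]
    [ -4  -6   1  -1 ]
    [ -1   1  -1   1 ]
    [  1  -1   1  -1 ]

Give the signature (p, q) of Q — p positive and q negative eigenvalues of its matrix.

(1, 2)

By Sylvester's law of inertia any congruent diagonalization of A has 1 positive, 2 negative and 1 zero entries.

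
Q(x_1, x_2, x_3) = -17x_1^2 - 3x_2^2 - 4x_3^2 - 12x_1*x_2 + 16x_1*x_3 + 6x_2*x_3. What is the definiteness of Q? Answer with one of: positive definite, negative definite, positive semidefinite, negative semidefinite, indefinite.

negative definite

Write A = [[-17, -6, 8], [-6, -3, 3], [8, 3, -4]].
An LDLᵀ factorisation of A has diagonal entries -17, -15/17, -1/5.
Counting signs: 3 negative.
Hence Q is negative definite.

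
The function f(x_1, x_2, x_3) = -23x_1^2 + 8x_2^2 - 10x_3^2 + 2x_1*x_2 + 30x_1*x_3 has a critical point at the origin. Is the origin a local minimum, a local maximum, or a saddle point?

saddle point

The Hessian at the origin is H = [[-46, 2, 30], [2, 16, 0], [30, 0, -20]].
Congruent diagonalization of H (simultaneous row and column reduction) yields pivots -46, 370/23, -20/37.
Counting signs: 1 positive, 2 negative.
H is indefinite, so the origin is a saddle point.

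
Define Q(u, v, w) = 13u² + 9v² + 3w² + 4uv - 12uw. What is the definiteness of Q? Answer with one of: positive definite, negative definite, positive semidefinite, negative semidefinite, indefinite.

The symmetric matrix of Q is A = [[13, 2, -6], [2, 9, 0], [-6, 0, 3]].
Leading principal minors: Δ_1 = 13, Δ_2 = 113, Δ_3 = 15.
All leading principal minors are positive, so by Sylvester's criterion Q is positive definite.

positive definite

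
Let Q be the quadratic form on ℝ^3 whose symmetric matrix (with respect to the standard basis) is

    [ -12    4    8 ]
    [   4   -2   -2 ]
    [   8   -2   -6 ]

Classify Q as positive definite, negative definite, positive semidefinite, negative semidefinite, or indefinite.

negative semidefinite

Symmetric row and column elimination reduces A to a congruent diagonal form with pivots -12, -2/3, 0.
Counting signs: 2 negative, 1 zero.
Hence Q is negative semidefinite.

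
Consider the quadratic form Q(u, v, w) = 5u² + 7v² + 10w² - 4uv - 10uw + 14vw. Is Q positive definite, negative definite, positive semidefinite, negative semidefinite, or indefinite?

positive definite

The symmetric matrix of Q is A = [[5, -2, -5], [-2, 7, 7], [-5, 7, 10]].
Leading principal minors: Δ_1 = 5, Δ_2 = 31, Δ_3 = 30.
All leading principal minors are positive, so by Sylvester's criterion Q is positive definite.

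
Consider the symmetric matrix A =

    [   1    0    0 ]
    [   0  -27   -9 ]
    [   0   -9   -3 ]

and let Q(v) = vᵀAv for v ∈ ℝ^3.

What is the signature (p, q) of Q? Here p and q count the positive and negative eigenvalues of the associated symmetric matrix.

Applying the same elementary operations to the rows and columns of A produces a congruent diagonal matrix with entries 1, -27, 0.
That gives 1 positive, 1 negative, 1 zero pivots.

(1, 1)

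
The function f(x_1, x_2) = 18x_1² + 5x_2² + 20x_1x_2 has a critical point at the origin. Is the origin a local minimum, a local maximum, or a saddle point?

saddle point

The Hessian at the origin is H = [[36, 20], [20, 10]].
det H = 36·10 − (20)² = -40 < 0, so H is indefinite.
Therefore the origin is a saddle point.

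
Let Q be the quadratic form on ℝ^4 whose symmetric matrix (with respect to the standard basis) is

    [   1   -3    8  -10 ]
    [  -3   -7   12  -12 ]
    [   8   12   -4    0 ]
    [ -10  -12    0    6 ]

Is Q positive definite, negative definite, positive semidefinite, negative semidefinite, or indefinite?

Row-reducing A symmetrically gives the diagonal entries 1, -16, 13, 1/13.
Counting signs: 3 positive, 1 negative.
Hence Q is indefinite.

indefinite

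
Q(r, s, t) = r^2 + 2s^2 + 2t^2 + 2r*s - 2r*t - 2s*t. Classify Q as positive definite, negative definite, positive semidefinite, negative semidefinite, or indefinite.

Write A = [[1, 1, -1], [1, 2, -1], [-1, -1, 2]].
Row-reducing A symmetrically gives the diagonal entries 1, 1, 1.
Counting signs: 3 positive.
Hence Q is positive definite.

positive definite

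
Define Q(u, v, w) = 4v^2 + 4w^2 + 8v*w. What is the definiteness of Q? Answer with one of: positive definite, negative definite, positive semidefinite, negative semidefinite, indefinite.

The associated matrix is A = [[0, 0, 0], [0, 4, 4], [0, 4, 4]].
Symmetric row and column elimination reduces A to a congruent diagonal form with pivots 0, 4, 0.
That gives 1 positive, 2 zero pivots.
Hence Q is positive semidefinite.

positive semidefinite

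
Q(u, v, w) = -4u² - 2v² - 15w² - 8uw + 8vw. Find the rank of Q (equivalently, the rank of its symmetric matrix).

Write A = [[-4, 0, -4], [0, -2, 4], [-4, 4, -15]].
Symmetric row and column elimination reduces A to a congruent diagonal form with pivots -4, -2, -3.
So there are 3 negative pivots.
The rank is the number of nonzero pivots: 3.

3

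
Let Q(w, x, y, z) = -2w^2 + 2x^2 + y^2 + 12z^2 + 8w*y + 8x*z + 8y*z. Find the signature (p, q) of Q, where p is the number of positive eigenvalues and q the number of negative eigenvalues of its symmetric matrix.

(3, 1)

The associated matrix is A = [[-2, 0, 4, 0], [0, 2, 0, 4], [4, 0, 1, 4], [0, 4, 4, 12]].
Congruent diagonalization of A (simultaneous row and column reduction) yields pivots -2, 2, 9, 20/9.
So there are 3 positive, 1 negative pivots.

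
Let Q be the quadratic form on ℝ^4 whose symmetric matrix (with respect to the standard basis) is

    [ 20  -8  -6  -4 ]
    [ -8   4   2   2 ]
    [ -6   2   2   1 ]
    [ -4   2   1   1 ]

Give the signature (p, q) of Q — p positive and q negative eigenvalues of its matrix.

(2, 0)

Symmetric row and column elimination reduces A to a congruent diagonal form with pivots 20, 4/5, 0, 0.
So there are 2 positive, 2 zero pivots.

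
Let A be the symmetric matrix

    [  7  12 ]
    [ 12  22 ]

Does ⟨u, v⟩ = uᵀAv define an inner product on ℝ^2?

An LDLᵀ factorisation of A has diagonal entries 7, 10/7.
So there are 2 positive pivots.
Hence Q is positive definite.
⟨·,·⟩ is an inner product exactly when A is positive definite.

yes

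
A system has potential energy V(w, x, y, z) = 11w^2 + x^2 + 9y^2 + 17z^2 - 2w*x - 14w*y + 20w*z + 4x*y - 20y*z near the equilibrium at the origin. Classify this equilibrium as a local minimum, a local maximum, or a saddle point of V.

The Hessian at the origin is H = [[22, -2, -14, 20], [-2, 2, 4, 0], [-14, 4, 18, -20], [20, 0, -20, 34]].
Row-reducing H symmetrically gives the diagonal entries 22, 20/11, 5, -6.
That gives 3 positive, 1 negative pivots.
H is indefinite, so the origin is a saddle point.

saddle point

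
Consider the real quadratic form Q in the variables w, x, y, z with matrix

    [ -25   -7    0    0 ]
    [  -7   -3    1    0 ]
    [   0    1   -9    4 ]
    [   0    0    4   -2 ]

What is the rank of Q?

4

Symmetric row and column elimination reduces A to a congruent diagonal form with pivots -25, -26/25, -209/26, -2/209.
Counting signs: 4 negative.
The rank is the number of nonzero pivots: 4.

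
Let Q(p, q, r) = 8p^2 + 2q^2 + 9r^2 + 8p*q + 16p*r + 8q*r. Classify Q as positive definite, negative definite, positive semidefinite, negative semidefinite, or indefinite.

positive semidefinite

Write A = [[8, 4, 8], [4, 2, 4], [8, 4, 9]].
Congruent diagonalization of A (simultaneous row and column reduction) yields pivots 8, 0, 1.
That gives 2 positive, 1 zero pivots.
Hence Q is positive semidefinite.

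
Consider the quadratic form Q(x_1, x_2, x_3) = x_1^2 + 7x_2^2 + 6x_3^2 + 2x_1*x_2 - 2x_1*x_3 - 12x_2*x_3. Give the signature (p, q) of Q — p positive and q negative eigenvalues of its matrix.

The associated matrix is A = [[1, 1, -1], [1, 7, -6], [-1, -6, 6]].
Symmetric row and column elimination reduces A to a congruent diagonal form with pivots 1, 6, 5/6.
So there are 3 positive pivots.

(3, 0)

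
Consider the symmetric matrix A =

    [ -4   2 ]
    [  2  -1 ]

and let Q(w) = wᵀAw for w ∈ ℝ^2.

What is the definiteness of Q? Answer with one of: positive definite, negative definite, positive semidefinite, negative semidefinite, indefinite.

For the 2×2 matrix [[-4, 2], [2, -1]]: det = -4·-1 − (2)² = 0, trace = -5.
det = 0 so one eigenvalue is zero; the form is semidefinite with the sign of the trace.

negative semidefinite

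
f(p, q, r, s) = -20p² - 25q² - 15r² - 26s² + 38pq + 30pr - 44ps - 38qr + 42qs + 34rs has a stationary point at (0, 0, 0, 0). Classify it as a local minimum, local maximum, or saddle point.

local maximum

The Hessian at the origin is H = [[-40, 38, 30, -44], [38, -50, -38, 42], [30, -38, -30, 34], [-44, 42, 34, -52]].
Applying the same elementary operations to the rows and columns of H produces a congruent diagonal matrix with entries -40, -139/10, -140/139, -20/7.
Counting signs: 4 negative.
H is negative definite, so the origin is a strict local maximum.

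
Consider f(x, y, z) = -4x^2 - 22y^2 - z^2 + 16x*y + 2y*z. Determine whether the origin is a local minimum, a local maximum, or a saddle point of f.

local maximum

The Hessian at the origin is H = [[-8, 16, 0], [16, -44, 2], [0, 2, -2]].
An LDLᵀ factorisation of H has diagonal entries -8, -12, -5/3.
That gives 3 negative pivots.
H is negative definite, so the origin is a strict local maximum.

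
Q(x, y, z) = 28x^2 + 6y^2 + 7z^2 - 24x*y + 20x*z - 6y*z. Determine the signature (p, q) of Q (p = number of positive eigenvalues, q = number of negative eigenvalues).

(3, 0)

The associated matrix is A = [[28, -12, 10], [-12, 6, -3], [10, -3, 7]].
An LDLᵀ factorisation of A has diagonal entries 28, 6/7, 3/2.
Counting signs: 3 positive.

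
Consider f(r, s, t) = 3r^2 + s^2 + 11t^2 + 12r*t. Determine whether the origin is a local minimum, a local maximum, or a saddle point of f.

saddle point

The Hessian at the origin is H = [[6, 0, 12], [0, 2, 0], [12, 0, 22]].
Symmetric row and column elimination reduces H to a congruent diagonal form with pivots 6, 2, -2.
Counting signs: 2 positive, 1 negative.
H is indefinite, so the origin is a saddle point.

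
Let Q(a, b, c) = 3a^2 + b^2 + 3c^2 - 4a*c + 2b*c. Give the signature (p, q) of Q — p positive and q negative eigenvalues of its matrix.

The symmetric matrix is A = [[3, 0, -2], [0, 1, 1], [-2, 1, 3]].
Row-reducing A symmetrically gives the diagonal entries 3, 1, 2/3.
That gives 3 positive pivots.

(3, 0)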